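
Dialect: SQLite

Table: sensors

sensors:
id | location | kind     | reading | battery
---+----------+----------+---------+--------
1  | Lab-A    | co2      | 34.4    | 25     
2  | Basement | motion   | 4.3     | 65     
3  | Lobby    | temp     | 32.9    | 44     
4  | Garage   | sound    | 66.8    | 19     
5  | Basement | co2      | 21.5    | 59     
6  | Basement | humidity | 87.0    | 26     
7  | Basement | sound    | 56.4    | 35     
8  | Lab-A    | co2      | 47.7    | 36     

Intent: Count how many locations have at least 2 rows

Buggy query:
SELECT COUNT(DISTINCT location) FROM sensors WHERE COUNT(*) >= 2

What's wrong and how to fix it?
Bug: COUNT(*) cannot appear in WHERE; the per-group count doesn't exist yet

Fix: Use a subquery that GROUPs and filters with HAVING, then count its rows

Corrected query:
SELECT COUNT(*) FROM (SELECT location FROM sensors GROUP BY location HAVING COUNT(*) >= 2)

Result:
COUNT(*)
--------
2       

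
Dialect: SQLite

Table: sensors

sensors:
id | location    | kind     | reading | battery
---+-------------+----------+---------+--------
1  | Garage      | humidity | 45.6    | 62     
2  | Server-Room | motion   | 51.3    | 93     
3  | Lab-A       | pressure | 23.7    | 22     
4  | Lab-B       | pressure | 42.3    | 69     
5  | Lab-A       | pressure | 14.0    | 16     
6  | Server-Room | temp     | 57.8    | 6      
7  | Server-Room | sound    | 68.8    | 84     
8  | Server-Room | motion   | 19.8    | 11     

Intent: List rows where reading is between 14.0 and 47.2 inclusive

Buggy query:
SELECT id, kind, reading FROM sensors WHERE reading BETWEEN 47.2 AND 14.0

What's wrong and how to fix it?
Bug: The bounds are reversed; BETWEEN a AND b requires a <= b to match anything

Fix: Write BETWEEN 14.0 AND 47.2

Corrected query:
SELECT id, kind, reading FROM sensors WHERE reading BETWEEN 14.0 AND 47.2

Result:
id | kind     | reading
---+----------+--------
1  | humidity | 45.6   
3  | pressure | 23.7   
4  | pressure | 42.3   
5  | pressure | 14     
8  | motion   | 19.8   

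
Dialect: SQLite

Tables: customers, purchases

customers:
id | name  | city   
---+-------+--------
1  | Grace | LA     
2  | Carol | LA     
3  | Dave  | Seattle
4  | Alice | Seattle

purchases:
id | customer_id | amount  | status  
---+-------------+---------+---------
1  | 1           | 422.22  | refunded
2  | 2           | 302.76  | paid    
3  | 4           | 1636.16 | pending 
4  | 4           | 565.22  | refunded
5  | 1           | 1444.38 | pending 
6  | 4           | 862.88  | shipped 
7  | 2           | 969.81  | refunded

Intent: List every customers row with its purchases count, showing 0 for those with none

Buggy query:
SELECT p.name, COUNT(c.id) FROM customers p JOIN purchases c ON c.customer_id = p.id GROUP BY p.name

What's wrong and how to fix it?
Bug: An inner join excludes parents with zero children

Fix: Switch to LEFT JOIN to retain unmatched parent rows

Corrected query:
SELECT p.name, COUNT(c.id) FROM customers p LEFT JOIN purchases c ON c.customer_id = p.id GROUP BY p.name

Result:
name  | COUNT(c.id)
------+------------
Alice | 3          
Carol | 2          
Dave  | 0          
Grace | 2          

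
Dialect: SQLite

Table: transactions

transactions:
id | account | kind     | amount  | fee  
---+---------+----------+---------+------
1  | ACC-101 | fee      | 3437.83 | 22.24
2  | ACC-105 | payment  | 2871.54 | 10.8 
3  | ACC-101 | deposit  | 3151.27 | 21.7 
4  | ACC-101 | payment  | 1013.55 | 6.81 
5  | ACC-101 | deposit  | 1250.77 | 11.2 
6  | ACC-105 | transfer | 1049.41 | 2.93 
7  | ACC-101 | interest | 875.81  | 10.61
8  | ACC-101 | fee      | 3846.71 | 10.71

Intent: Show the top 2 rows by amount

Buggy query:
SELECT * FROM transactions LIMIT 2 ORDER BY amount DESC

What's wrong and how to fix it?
Bug: LIMIT must come after ORDER BY

Fix: Swap the clauses: ORDER BY first, then LIMIT

Corrected query:
SELECT * FROM transactions ORDER BY amount DESC LIMIT 2

Result:
id | account | kind | amount  | fee  
---+---------+------+---------+------
8  | ACC-101 | fee  | 3846.71 | 10.71
1  | ACC-101 | fee  | 3437.83 | 22.24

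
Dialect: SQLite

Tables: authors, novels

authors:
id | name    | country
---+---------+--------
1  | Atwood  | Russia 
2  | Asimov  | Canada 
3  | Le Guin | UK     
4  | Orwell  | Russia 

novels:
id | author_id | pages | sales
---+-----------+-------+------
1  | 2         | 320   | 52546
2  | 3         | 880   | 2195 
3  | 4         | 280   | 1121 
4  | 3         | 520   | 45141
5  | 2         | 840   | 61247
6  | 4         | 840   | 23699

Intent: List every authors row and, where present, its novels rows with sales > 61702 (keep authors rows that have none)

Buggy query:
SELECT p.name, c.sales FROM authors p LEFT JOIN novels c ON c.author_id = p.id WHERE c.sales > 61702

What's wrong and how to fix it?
Bug: A WHERE condition on the right-hand table after LEFT JOIN drops unmatched parents

Fix: Put 'c.sales > 61702' in the JOIN's ON clause instead of WHERE

Corrected query:
SELECT p.name, c.sales FROM authors p LEFT JOIN novels c ON c.author_id = p.id AND c.sales > 61702

Result:
name    | sales
--------+------
Atwood  | NULL 
Asimov  | NULL 
Le Guin | NULL 
Orwell  | NULL 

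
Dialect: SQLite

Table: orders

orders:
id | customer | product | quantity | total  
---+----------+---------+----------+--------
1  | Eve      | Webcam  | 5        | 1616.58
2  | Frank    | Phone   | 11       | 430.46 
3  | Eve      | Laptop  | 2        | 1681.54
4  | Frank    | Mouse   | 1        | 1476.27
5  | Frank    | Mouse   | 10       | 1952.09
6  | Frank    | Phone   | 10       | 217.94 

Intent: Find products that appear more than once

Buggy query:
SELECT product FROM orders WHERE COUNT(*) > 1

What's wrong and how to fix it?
Bug: WHERE can't reference COUNT(*); aggregates are computed after WHERE

Fix: GROUP BY product, then filter groups with HAVING COUNT(*) > 1

Corrected query:
SELECT product FROM orders GROUP BY product HAVING COUNT(*) > 1

Result:
product
-------
Mouse  
Phone  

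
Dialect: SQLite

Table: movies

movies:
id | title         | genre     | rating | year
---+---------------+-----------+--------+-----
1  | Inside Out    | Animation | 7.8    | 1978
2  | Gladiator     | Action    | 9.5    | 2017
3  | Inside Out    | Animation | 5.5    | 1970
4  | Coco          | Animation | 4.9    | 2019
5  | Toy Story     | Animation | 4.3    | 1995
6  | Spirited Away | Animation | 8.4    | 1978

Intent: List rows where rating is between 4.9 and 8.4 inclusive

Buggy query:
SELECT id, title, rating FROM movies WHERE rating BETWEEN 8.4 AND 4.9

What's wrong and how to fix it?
Bug: The bounds are reversed; BETWEEN a AND b requires a <= b to match anything

Fix: Swap the bounds so the smaller value comes first

Corrected query:
SELECT id, title, rating FROM movies WHERE rating BETWEEN 4.9 AND 8.4

Result:
id | title         | rating
---+---------------+-------
1  | Inside Out    | 7.8   
3  | Inside Out    | 5.5   
4  | Coco          | 4.9   
6  | Spirited Away | 8.4   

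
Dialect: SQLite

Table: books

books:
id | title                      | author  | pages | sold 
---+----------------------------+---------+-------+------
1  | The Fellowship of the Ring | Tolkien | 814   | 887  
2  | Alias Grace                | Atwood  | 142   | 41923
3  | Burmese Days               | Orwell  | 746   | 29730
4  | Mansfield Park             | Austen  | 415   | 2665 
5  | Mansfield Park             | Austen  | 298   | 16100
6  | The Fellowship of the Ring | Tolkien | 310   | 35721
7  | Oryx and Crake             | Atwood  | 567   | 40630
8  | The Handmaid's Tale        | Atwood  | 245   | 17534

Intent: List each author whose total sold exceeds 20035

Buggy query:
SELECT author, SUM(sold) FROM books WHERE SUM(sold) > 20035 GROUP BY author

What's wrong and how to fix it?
Bug: Aggregate functions cannot appear in a WHERE clause

Fix: Move the aggregate condition to a HAVING clause

Corrected query:
SELECT author, SUM(sold) FROM books GROUP BY author HAVING SUM(sold) > 20035

Result:
author  | SUM(sold)
--------+----------
Atwood  | 100087   
Orwell  | 29730    
Tolkien | 36608    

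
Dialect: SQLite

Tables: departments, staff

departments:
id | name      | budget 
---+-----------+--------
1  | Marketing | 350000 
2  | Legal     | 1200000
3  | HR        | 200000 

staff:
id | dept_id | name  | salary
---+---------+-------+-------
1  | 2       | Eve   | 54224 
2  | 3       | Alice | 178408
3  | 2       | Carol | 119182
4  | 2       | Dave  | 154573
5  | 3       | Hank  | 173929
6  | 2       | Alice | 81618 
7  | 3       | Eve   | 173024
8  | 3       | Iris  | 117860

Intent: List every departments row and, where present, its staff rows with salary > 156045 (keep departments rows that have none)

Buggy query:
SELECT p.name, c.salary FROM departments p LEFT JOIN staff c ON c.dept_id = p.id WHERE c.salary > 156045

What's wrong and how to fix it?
Bug: A WHERE condition on the right-hand table after LEFT JOIN drops unmatched parents

Fix: Put 'c.salary > 156045' in the JOIN's ON clause instead of WHERE

Corrected query:
SELECT p.name, c.salary FROM departments p LEFT JOIN staff c ON c.dept_id = p.id AND c.salary > 156045

Result:
name      | salary
----------+-------
Marketing | NULL  
Legal     | NULL  
HR        | 173024
HR        | 173929
HR        | 178408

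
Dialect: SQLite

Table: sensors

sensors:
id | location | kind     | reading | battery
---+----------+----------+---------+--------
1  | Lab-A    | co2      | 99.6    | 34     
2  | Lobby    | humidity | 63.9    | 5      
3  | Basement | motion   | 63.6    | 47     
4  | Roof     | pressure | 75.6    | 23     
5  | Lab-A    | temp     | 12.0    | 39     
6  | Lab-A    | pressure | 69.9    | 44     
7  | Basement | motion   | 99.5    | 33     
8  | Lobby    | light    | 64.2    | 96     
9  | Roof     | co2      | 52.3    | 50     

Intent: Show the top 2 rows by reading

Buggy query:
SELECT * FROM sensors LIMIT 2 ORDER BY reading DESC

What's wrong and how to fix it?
Bug: ORDER BY cannot follow LIMIT; LIMIT is the final clause

Fix: Sort with ORDER BY, then apply LIMIT

Corrected query:
SELECT * FROM sensors ORDER BY reading DESC LIMIT 2

Result:
id | location | kind   | reading | battery
---+----------+--------+---------+--------
1  | Lab-A    | co2    | 99.6    | 34     
7  | Basement | motion | 99.5    | 33     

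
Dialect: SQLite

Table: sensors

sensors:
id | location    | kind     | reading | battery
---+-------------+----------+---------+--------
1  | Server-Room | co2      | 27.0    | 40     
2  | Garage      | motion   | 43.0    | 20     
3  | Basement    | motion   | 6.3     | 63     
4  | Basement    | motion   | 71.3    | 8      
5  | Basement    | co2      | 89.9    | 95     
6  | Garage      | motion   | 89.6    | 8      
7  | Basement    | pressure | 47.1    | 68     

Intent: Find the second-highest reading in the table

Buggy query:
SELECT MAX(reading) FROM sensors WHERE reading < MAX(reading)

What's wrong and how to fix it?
Bug: MAX(reading) on the right of the comparison is an aggregate-in-WHERE error

Fix: Put the inner MAX in a scalar subquery

Corrected query:
SELECT MAX(reading) FROM sensors WHERE reading < (SELECT MAX(reading) FROM sensors)

Result:
MAX(reading)
------------
89.6        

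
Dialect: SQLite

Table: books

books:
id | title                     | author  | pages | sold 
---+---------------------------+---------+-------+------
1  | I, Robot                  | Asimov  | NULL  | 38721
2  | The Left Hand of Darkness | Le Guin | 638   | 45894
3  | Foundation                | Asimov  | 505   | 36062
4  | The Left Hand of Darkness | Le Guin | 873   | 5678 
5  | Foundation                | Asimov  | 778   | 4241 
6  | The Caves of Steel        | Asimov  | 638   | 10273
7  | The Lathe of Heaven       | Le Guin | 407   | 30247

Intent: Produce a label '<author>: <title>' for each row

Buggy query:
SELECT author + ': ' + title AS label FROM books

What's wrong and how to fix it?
Bug: '+' is numeric addition; on text columns SQLite converts them to 0 instead of concatenating

Fix: Replace + with || to concatenate text

Corrected query:
SELECT author || ': ' || title AS label FROM books

Result:
label                             
----------------------------------
Asimov: I, Robot                  
Le Guin: The Left Hand of Darkness
Asimov: Foundation                
Le Guin: The Left Hand of Darkness
Asimov: Foundation                
Asimov: The Caves of Steel        
Le Guin: The Lathe of Heaven      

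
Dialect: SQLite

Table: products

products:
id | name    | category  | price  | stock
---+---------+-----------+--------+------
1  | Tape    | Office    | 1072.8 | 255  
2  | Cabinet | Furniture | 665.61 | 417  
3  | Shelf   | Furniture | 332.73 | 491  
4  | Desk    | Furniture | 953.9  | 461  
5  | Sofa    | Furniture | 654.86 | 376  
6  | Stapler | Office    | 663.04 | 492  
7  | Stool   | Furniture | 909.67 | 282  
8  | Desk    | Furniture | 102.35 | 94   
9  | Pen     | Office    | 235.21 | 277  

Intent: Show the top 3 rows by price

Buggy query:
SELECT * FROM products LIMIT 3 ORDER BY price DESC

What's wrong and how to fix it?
Bug: LIMIT must come after ORDER BY

Fix: Swap the clauses: ORDER BY first, then LIMIT

Corrected query:
SELECT * FROM products ORDER BY price DESC LIMIT 3

Result:
id | name  | category  | price  | stock
---+-------+-----------+--------+------
1  | Tape  | Office    | 1072.8 | 255  
4  | Desk  | Furniture | 953.9  | 461  
7  | Stool | Furniture | 909.67 | 282  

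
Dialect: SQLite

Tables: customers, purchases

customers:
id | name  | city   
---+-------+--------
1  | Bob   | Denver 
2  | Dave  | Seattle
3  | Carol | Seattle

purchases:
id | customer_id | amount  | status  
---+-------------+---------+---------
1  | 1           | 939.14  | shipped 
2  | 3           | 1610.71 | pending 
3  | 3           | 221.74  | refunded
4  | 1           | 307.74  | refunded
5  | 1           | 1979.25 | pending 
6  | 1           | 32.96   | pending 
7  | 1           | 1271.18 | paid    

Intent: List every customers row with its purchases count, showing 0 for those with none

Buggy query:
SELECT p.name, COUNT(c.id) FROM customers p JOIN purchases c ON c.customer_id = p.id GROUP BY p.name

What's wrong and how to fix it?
Bug: INNER JOIN drops customers rows that have no matching purchases rows

Fix: Switch to LEFT JOIN to retain unmatched parent rows

Corrected query:
SELECT p.name, COUNT(c.id) FROM customers p LEFT JOIN purchases c ON c.customer_id = p.id GROUP BY p.name

Result:
name  | COUNT(c.id)
------+------------
Bob   | 5          
Carol | 2          
Dave  | 0          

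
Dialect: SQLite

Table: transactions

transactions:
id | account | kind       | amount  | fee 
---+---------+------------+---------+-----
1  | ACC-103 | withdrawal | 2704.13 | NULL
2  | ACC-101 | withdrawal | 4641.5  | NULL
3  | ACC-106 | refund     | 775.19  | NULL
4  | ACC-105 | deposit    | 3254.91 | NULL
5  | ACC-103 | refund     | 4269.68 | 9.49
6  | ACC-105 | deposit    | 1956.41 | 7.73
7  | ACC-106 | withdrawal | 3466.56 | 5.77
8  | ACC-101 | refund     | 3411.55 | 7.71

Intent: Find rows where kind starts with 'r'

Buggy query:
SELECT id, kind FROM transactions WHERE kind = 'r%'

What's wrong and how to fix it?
Bug: Wildcards only work with LIKE; '=' treats '%' as a literal character

Fix: Replace '=' with LIKE so 'r%' is treated as a pattern

Corrected query:
SELECT id, kind FROM transactions WHERE kind LIKE 'r%'

Result:
id | kind  
---+-------
3  | refund
5  | refund
8  | refund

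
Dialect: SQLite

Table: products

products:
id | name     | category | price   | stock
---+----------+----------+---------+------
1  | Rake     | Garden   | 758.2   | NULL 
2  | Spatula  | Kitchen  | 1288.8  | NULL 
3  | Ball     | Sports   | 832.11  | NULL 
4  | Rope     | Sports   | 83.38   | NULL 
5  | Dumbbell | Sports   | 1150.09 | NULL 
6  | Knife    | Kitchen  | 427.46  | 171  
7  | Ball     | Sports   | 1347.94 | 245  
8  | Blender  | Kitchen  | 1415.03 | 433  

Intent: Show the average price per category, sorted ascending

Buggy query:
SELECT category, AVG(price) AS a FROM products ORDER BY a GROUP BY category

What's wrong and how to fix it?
Bug: ORDER BY appears before GROUP BY; SQL clause order requires GROUP BY first

Fix: Move ORDER BY to the end, after GROUP BY

Corrected query:
SELECT category, AVG(price) AS a FROM products GROUP BY category ORDER BY a

Result:
category | a          
---------+------------
Garden   | 758.2      
Sports   | 853.38     
Kitchen  | 1043.763333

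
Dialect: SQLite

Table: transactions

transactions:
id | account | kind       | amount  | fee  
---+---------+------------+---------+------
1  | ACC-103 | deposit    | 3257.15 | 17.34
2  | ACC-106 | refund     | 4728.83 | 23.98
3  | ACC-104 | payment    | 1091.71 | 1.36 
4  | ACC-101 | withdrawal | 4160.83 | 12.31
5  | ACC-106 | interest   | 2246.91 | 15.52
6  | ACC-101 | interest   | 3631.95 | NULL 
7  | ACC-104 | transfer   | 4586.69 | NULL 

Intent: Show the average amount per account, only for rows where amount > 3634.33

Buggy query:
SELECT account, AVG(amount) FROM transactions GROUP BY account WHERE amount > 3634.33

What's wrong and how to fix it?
Bug: Row-level WHERE must come before GROUP BY in the clause order

Fix: Place WHERE between FROM and GROUP BY

Corrected query:
SELECT account, AVG(amount) FROM transactions WHERE amount > 3634.33 GROUP BY account

Result:
account | AVG(amount)
--------+------------
ACC-101 | 4160.83    
ACC-104 | 4586.69    
ACC-106 | 4728.83    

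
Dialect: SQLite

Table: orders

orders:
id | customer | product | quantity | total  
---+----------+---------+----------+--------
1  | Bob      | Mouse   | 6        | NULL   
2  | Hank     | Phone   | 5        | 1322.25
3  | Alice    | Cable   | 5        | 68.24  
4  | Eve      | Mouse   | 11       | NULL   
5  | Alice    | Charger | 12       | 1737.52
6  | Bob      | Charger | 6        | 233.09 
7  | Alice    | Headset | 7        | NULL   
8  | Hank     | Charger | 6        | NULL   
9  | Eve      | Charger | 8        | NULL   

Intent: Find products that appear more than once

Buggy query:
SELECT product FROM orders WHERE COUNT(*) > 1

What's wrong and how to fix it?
Bug: COUNT(*) is an aggregate and cannot be used in WHERE

Fix: Group first, then use HAVING for the count condition

Corrected query:
SELECT product FROM orders GROUP BY product HAVING COUNT(*) > 1

Result:
product
-------
Charger
Mouse  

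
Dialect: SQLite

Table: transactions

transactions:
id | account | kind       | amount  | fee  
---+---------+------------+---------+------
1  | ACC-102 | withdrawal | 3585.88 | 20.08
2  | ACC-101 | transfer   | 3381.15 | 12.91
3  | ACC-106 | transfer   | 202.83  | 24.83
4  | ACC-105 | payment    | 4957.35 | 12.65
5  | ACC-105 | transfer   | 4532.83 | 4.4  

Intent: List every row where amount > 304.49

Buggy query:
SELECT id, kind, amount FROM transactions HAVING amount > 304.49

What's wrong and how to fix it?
Bug: This is a non-aggregate query (no GROUP BY, no aggregates), so in SQLite the HAVING clause is invalid here; a row-level condition belongs in WHERE

Fix: Use WHERE for row-level filtering

Corrected query:
SELECT id, kind, amount FROM transactions WHERE amount > 304.49

Result:
id | kind       | amount 
---+------------+--------
1  | withdrawal | 3585.88
2  | transfer   | 3381.15
4  | payment    | 4957.35
5  | transfer   | 4532.83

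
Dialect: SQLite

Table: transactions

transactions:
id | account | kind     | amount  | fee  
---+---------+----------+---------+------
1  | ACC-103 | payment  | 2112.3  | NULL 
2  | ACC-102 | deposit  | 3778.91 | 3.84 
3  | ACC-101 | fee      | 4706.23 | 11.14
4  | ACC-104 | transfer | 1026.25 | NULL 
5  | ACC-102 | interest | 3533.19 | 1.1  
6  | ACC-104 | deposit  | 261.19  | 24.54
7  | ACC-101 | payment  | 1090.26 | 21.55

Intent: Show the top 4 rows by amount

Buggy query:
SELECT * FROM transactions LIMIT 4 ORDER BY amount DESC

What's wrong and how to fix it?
Bug: LIMIT must come after ORDER BY

Fix: Sort with ORDER BY, then apply LIMIT

Corrected query:
SELECT * FROM transactions ORDER BY amount DESC LIMIT 4

Result:
id | account | kind     | amount  | fee  
---+---------+----------+---------+------
3  | ACC-101 | fee      | 4706.23 | 11.14
2  | ACC-102 | deposit  | 3778.91 | 3.84 
5  | ACC-102 | interest | 3533.19 | 1.1  
1  | ACC-103 | payment  | 2112.3  | NULL 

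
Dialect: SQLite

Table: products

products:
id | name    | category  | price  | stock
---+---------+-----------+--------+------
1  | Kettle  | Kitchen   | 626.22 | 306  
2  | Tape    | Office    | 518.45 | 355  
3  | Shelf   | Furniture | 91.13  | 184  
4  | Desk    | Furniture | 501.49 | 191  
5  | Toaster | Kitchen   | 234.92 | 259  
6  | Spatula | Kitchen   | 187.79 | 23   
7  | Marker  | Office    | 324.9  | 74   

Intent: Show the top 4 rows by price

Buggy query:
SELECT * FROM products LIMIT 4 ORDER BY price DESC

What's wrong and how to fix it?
Bug: ORDER BY cannot follow LIMIT; LIMIT is the final clause

Fix: Swap the clauses: ORDER BY first, then LIMIT

Corrected query:
SELECT * FROM products ORDER BY price DESC LIMIT 4

Result:
id | name   | category  | price  | stock
---+--------+-----------+--------+------
1  | Kettle | Kitchen   | 626.22 | 306  
2  | Tape   | Office    | 518.45 | 355  
4  | Desk   | Furniture | 501.49 | 191  
7  | Marker | Office    | 324.9  | 74   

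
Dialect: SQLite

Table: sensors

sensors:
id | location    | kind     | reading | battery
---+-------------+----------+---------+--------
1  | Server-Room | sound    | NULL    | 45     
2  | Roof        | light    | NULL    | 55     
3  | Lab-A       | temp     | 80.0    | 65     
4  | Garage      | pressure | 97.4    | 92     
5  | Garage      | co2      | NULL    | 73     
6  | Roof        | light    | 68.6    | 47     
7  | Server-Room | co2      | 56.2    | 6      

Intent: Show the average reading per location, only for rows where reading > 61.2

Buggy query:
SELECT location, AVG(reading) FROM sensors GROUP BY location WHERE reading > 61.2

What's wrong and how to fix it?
Bug: Row-level WHERE must come before GROUP BY in the clause order

Fix: Place WHERE between FROM and GROUP BY

Corrected query:
SELECT location, AVG(reading) FROM sensors WHERE reading > 61.2 GROUP BY location

Result:
location | AVG(reading)
---------+-------------
Garage   | 97.4        
Lab-A    | 80          
Roof     | 68.6        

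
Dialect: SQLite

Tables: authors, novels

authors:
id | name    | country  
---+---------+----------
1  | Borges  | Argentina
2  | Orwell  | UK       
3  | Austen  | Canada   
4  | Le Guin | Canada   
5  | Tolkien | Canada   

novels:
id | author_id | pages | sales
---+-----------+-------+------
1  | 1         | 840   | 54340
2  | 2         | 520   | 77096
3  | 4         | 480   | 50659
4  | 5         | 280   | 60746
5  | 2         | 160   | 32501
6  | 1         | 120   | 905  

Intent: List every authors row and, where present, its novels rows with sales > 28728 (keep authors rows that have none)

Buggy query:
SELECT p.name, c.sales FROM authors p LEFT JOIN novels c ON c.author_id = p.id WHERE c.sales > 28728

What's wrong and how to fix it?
Bug: A WHERE condition on the right-hand table after LEFT JOIN drops unmatched parents

Fix: Put 'c.sales > 28728' in the JOIN's ON clause instead of WHERE

Corrected query:
SELECT p.name, c.sales FROM authors p LEFT JOIN novels c ON c.author_id = p.id AND c.sales > 28728

Result:
name    | sales
--------+------
Borges  | 54340
Orwell  | 32501
Orwell  | 77096
Austen  | NULL 
Le Guin | 50659
Tolkien | 60746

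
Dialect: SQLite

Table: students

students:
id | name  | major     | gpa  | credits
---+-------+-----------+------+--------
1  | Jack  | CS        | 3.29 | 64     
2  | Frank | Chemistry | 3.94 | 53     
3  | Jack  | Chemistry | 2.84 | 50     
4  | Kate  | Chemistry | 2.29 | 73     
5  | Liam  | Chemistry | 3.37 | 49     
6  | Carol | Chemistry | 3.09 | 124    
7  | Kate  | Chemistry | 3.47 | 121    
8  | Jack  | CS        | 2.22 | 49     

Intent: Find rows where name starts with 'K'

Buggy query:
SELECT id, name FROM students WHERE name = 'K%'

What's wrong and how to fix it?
Bug: Wildcards only work with LIKE; '=' treats '%' as a literal character

Fix: Replace '=' with LIKE so 'K%' is treated as a pattern

Corrected query:
SELECT id, name FROM students WHERE name LIKE 'K%'

Result:
id | name
---+-----
4  | Kate
7  | Kate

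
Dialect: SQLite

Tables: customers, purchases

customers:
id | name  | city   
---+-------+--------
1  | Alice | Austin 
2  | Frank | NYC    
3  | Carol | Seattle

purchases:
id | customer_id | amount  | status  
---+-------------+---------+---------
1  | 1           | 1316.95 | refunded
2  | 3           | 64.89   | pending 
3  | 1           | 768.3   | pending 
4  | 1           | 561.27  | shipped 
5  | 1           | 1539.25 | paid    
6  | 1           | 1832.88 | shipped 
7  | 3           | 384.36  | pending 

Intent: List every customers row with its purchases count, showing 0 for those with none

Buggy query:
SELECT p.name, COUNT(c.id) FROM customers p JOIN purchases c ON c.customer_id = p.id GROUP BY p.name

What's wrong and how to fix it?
Bug: An inner join excludes parents with zero children

Fix: Switch to LEFT JOIN to retain unmatched parent rows

Corrected query:
SELECT p.name, COUNT(c.id) FROM customers p LEFT JOIN purchases c ON c.customer_id = p.id GROUP BY p.name

Result:
name  | COUNT(c.id)
------+------------
Alice | 5          
Carol | 2          
Frank | 0          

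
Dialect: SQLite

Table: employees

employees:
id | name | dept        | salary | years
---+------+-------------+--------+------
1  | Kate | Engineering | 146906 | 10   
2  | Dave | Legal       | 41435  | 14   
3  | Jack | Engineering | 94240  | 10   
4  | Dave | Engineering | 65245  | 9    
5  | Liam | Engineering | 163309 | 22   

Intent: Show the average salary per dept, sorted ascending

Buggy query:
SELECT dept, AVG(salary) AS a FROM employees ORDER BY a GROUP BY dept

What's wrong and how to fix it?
Bug: GROUP BY must precede ORDER BY

Fix: Move ORDER BY to the end, after GROUP BY

Corrected query:
SELECT dept, AVG(salary) AS a FROM employees GROUP BY dept ORDER BY a

Result:
dept        | a     
------------+-------
Legal       | 41435 
Engineering | 117425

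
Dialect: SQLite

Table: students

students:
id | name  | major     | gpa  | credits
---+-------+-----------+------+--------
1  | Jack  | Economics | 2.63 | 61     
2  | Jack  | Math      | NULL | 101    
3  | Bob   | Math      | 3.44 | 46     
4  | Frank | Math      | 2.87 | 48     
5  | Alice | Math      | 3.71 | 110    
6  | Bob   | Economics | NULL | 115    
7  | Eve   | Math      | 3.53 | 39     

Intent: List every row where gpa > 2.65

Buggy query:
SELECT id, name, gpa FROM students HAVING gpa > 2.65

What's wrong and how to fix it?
Bug: This is a non-aggregate query (no GROUP BY, no aggregates), so in SQLite the HAVING clause is invalid here; a row-level condition belongs in WHERE

Fix: Use WHERE for row-level filtering

Corrected query:
SELECT id, name, gpa FROM students WHERE gpa > 2.65

Result:
id | name  | gpa 
---+-------+-----
3  | Bob   | 3.44
4  | Frank | 2.87
5  | Alice | 3.71
7  | Eve   | 3.53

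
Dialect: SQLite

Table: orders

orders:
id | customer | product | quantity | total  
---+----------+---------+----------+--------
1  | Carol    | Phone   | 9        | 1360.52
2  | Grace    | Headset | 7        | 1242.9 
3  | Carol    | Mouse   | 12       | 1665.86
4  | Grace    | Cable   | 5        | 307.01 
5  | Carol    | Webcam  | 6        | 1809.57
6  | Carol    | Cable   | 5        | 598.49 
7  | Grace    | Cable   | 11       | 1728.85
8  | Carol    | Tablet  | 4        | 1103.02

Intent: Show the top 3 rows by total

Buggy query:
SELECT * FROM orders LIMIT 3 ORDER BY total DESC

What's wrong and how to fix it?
Bug: LIMIT must come after ORDER BY

Fix: Sort with ORDER BY, then apply LIMIT

Corrected query:
SELECT * FROM orders ORDER BY total DESC LIMIT 3

Result:
id | customer | product | quantity | total  
---+----------+---------+----------+--------
5  | Carol    | Webcam  | 6        | 1809.57
7  | Grace    | Cable   | 11       | 1728.85
3  | Carol    | Mouse   | 12       | 1665.86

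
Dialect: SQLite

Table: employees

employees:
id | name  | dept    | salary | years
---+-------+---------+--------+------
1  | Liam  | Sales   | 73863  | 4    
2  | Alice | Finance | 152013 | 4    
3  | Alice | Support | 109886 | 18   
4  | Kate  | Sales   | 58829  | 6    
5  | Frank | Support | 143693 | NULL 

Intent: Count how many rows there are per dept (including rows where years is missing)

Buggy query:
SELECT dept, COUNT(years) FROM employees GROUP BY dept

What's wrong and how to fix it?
Bug: COUNT(years) skips NULLs, so groups with missing years are undercounted

Fix: Use COUNT(*) to count all rows regardless of NULL

Corrected query:
SELECT dept, COUNT(*) FROM employees GROUP BY dept

Result:
dept    | COUNT(*)
--------+---------
Finance | 1       
Sales   | 2       
Support | 2       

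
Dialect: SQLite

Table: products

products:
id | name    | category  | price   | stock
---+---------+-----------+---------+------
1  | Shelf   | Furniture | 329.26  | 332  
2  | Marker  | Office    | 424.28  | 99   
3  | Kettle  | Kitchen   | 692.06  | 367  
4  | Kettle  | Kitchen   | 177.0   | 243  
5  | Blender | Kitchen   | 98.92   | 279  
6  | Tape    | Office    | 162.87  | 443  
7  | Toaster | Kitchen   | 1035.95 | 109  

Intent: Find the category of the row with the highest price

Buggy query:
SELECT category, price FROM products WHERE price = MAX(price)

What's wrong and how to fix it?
Bug: MAX(price) is an aggregate and cannot be used directly in WHERE

Fix: Use a subquery: WHERE price = (SELECT MAX(price) FROM products)

Corrected query:
SELECT category, price FROM products WHERE price = (SELECT MAX(price) FROM products)

Result:
category | price  
---------+--------
Kitchen  | 1035.95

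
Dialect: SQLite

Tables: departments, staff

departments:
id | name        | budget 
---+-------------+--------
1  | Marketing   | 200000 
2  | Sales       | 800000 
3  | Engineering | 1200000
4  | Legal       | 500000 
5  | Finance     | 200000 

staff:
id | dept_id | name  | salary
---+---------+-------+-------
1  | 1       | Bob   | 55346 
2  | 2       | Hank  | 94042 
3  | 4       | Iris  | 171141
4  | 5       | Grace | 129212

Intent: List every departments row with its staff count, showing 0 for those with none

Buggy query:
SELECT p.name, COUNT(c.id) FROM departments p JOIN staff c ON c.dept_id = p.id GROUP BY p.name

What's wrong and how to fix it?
Bug: An inner join excludes parents with zero children

Fix: Use LEFT JOIN so parents without children still appear (COUNT(c.id) gives 0)

Corrected query:
SELECT p.name, COUNT(c.id) FROM departments p LEFT JOIN staff c ON c.dept_id = p.id GROUP BY p.name

Result:
name        | COUNT(c.id)
------------+------------
Engineering | 0          
Finance     | 1          
Legal       | 1          
Marketing   | 1          
Sales       | 1          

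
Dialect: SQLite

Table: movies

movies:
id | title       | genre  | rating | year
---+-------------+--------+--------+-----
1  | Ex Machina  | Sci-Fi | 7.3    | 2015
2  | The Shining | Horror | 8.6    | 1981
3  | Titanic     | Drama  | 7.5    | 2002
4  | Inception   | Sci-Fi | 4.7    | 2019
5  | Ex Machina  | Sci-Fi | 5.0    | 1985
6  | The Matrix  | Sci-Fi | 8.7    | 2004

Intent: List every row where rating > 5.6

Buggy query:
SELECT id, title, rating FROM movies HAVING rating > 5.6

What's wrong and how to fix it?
Bug: This is a non-aggregate query (no GROUP BY, no aggregates), so in SQLite the HAVING clause is invalid here; a row-level condition belongs in WHERE

Fix: Replace HAVING with WHERE since the condition applies to individual rows

Corrected query:
SELECT id, title, rating FROM movies WHERE rating > 5.6

Result:
id | title       | rating
---+-------------+-------
1  | Ex Machina  | 7.3   
2  | The Shining | 8.6   
3  | Titanic     | 7.5   
6  | The Matrix  | 8.7   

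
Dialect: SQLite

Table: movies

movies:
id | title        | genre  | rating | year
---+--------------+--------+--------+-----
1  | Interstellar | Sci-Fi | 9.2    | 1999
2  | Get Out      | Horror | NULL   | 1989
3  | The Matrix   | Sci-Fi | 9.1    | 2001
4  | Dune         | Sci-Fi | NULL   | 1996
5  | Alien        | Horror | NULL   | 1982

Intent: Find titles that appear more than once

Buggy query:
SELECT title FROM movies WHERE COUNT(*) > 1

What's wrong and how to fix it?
Bug: WHERE can't reference COUNT(*); aggregates are computed after WHERE

Fix: Group first, then use HAVING for the count condition

Corrected query:
SELECT title FROM movies GROUP BY title HAVING COUNT(*) > 1

Result:
(no rows)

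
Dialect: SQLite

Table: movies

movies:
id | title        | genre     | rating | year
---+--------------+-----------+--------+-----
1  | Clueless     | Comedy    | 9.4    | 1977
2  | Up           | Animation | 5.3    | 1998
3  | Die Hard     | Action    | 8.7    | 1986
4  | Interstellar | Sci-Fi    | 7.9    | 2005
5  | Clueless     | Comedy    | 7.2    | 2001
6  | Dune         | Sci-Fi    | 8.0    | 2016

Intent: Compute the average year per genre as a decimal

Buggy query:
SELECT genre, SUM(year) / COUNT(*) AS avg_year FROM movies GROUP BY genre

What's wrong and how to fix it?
Bug: Both operands are integers, so '/' performs integer division and truncates

Fix: Cast one side to REAL so the division keeps the fractional part

Corrected query:
SELECT genre, SUM(year) * 1.0 / COUNT(*) AS avg_year FROM movies GROUP BY genre

Result:
genre     | avg_year
----------+---------
Action    | 1986    
Animation | 1998    
Comedy    | 1989    
Sci-Fi    | 2010.5  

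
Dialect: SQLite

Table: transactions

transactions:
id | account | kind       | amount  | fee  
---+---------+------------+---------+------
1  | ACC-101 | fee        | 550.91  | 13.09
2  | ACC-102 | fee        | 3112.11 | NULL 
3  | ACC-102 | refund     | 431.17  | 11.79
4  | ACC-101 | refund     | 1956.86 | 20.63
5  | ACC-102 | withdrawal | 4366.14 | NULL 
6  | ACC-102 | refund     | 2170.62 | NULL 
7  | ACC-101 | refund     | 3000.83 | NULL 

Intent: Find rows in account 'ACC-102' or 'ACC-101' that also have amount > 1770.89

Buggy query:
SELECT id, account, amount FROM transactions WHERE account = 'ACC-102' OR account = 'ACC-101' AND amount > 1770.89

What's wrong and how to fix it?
Bug: Without parentheses, AND is evaluated before OR, so the amount filter only applies to the 'ACC-101' branch

Fix: Add parentheses around the OR so the AND applies to both alternatives

Corrected query:
SELECT id, account, amount FROM transactions WHERE (account = 'ACC-102' OR account = 'ACC-101') AND amount > 1770.89

Result:
id | account | amount 
---+---------+--------
2  | ACC-102 | 3112.11
4  | ACC-101 | 1956.86
5  | ACC-102 | 4366.14
6  | ACC-102 | 2170.62
7  | ACC-101 | 3000.83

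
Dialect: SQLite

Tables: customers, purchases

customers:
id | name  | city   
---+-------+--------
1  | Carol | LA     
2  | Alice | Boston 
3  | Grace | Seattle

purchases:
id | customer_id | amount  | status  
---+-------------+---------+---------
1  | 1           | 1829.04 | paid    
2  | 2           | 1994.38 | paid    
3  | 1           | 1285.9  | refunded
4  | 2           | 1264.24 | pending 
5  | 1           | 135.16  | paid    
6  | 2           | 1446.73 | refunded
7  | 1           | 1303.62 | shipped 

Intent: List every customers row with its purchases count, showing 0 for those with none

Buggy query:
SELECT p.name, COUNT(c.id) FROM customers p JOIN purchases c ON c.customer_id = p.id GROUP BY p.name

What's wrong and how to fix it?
Bug: An inner join excludes parents with zero children

Fix: Switch to LEFT JOIN to retain unmatched parent rows

Corrected query:
SELECT p.name, COUNT(c.id) FROM customers p LEFT JOIN purchases c ON c.customer_id = p.id GROUP BY p.name

Result:
name  | COUNT(c.id)
------+------------
Alice | 3          
Carol | 4          
Grace | 0          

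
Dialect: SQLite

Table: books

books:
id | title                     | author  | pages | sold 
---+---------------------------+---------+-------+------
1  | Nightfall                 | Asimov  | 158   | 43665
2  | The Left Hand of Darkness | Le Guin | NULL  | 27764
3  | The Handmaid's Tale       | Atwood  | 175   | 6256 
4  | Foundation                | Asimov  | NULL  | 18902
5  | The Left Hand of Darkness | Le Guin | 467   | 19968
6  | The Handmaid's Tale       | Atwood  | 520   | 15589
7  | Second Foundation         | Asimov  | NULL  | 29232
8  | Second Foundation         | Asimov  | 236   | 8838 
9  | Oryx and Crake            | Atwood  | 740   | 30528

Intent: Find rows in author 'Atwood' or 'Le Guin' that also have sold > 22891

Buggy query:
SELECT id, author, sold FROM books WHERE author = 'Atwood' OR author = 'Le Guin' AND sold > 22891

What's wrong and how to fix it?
Bug: Without parentheses, AND is evaluated before OR, so the sold filter only applies to the 'Le Guin' branch

Fix: Group the OR with parentheses (or use IN), then AND the threshold

Corrected query:
SELECT id, author, sold FROM books WHERE (author = 'Atwood' OR author = 'Le Guin') AND sold > 22891

Result:
id | author  | sold 
---+---------+------
2  | Le Guin | 27764
9  | Atwood  | 30528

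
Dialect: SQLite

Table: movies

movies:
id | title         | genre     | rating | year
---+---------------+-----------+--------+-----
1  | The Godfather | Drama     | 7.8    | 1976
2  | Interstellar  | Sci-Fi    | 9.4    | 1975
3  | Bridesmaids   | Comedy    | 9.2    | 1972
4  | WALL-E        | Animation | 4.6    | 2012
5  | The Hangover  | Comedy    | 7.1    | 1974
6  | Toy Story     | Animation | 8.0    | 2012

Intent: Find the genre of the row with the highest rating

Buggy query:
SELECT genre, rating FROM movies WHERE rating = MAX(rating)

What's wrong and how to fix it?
Bug: MAX(rating) is an aggregate and cannot be used directly in WHERE

Fix: Use a subquery: WHERE rating = (SELECT MAX(rating) FROM movies)

Corrected query:
SELECT genre, rating FROM movies WHERE rating = (SELECT MAX(rating) FROM movies)

Result:
genre  | rating
-------+-------
Sci-Fi | 9.4   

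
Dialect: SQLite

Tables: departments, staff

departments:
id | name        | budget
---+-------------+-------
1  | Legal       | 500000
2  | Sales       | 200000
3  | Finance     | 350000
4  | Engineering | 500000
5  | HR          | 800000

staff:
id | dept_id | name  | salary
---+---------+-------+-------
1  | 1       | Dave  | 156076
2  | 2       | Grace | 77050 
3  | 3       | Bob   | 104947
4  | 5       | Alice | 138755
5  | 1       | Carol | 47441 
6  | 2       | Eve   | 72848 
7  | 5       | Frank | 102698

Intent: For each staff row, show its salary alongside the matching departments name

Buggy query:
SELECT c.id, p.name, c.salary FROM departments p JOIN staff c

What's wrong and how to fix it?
Bug: JOIN with no ON clause produces a cartesian product; every staff row pairs with every departments row

Fix: Add ON c.dept_id = p.id to the JOIN

Corrected query:
SELECT c.id, p.name, c.salary FROM departments p JOIN staff c ON c.dept_id = p.id

Result:
id | name    | salary
---+---------+-------
1  | Legal   | 156076
2  | Sales   | 77050 
3  | Finance | 104947
4  | HR      | 138755
5  | Legal   | 47441 
6  | Sales   | 72848 
7  | HR      | 102698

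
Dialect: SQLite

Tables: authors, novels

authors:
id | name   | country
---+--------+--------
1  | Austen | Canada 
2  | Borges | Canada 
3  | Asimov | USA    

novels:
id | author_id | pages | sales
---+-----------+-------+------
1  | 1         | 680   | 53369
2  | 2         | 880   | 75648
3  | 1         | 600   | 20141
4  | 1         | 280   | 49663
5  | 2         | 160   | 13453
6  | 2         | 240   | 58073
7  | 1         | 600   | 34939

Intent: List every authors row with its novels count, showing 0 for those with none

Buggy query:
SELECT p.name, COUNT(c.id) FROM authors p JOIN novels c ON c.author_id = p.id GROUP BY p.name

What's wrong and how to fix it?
Bug: An inner join excludes parents with zero children

Fix: Switch to LEFT JOIN to retain unmatched parent rows

Corrected query:
SELECT p.name, COUNT(c.id) FROM authors p LEFT JOIN novels c ON c.author_id = p.id GROUP BY p.name

Result:
name   | COUNT(c.id)
-------+------------
Asimov | 0          
Austen | 4          
Borges | 3          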